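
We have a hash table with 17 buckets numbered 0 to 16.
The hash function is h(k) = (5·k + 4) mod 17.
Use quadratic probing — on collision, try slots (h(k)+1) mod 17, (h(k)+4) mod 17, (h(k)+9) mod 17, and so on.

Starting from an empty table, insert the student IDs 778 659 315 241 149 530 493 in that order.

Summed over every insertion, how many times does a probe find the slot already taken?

Insert 778: h=1, slot 1 empty => index 1.
Insert 659: h=1, slot 1 occupied => index 2.
Insert 315: h=15, slot 15 empty => index 15.
Insert 241: h=2, slot 2 occupied => index 3.
Insert 149: h=1, slots 1,2 occupied => index 5.
Insert 530: h=2, slots 2,3 occupied => index 6.
Insert 493: h=4, slot 4 empty => index 4.
Table: [—, 778, 659, 241, 493, 149, 530, —, —, —, —, —, —, —, —, 315, —]

6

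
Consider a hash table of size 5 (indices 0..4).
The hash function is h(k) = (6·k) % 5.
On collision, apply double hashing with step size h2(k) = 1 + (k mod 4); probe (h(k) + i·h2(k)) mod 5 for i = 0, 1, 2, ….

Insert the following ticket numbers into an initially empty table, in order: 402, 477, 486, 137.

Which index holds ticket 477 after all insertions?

4

402: h=2 → slot 2
477: h=2, h2=2, probe 2,4 → slot 4
486: h=1 → slot 1
137: h=2, h2=2, probe 2,4,1,3 → slot 3
Table: [-, 486, 402, 137, 477]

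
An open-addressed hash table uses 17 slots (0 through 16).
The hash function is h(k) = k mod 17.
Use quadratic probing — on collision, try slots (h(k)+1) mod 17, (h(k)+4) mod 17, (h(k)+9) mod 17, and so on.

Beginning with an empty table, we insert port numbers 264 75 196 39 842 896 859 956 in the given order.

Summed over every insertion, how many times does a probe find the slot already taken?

6

Insert 264: h=9, slot 9 empty -> index 9.
Insert 75: h=7, slot 7 empty -> index 7.
Insert 196: h=9, slot 9 occupied -> index 10.
Insert 39: h=5, slot 5 empty -> index 5.
Insert 842: h=9, slots 9,10 occupied -> index 13.
Insert 896: h=12, slot 12 empty -> index 12.
Insert 859: h=9, slots 9,10,13 occupied -> index 1.
Insert 956: h=4, slot 4 empty -> index 4.
Table: [., 859, ., ., 956, 39, ., 75, ., 264, 196, ., 896, 842, ., ., .]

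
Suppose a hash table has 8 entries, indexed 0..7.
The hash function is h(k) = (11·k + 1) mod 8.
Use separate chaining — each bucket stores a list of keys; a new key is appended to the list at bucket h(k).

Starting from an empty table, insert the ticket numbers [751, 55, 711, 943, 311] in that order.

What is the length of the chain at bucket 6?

Insert 751: h=6, bucket 6 empty -> new chain.
Insert 55: h=6, bucket 6 nonempty -> append to chain.
Insert 711: h=6, bucket 6 nonempty -> append to chain.
Insert 943: h=6, bucket 6 nonempty -> append to chain.
Insert 311: h=6, bucket 6 nonempty -> append to chain.
Final buckets:
0: .
1: .
2: .
3: .
4: .
5: .
6: 751 -> 55 -> 711 -> 943 -> 311
7: .

5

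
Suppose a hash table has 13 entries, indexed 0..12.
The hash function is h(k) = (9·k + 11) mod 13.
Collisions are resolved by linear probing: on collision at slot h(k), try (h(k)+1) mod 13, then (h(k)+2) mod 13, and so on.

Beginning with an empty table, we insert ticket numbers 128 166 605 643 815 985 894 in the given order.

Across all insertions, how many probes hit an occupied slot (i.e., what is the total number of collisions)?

Insert 128: h=6, slot 6 empty → index 6.
Insert 166: h=10, slot 10 empty → index 10.
Insert 605: h=9, slot 9 empty → index 9.
Insert 643: h=0, slot 0 empty → index 0.
Insert 815: h=1, slot 1 empty → index 1.
Insert 985: h=10, slot 10 occupied → index 11.
Insert 894: h=10, slots 10,11 occupied → index 12.
Table: [643, 815, —, —, —, —, 128, —, —, 605, 166, 985, 894]

3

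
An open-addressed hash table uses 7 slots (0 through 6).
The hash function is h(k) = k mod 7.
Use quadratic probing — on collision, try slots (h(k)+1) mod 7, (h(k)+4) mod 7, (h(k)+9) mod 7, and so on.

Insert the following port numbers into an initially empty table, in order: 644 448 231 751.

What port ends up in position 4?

Insert 644: h=0, slot 0 empty -> index 0.
Insert 448: h=0, slot 0 occupied -> index 1.
Insert 231: h=0, slots 0,1 occupied -> index 4.
Insert 751: h=2, slot 2 empty -> index 2.
Table: [644, 448, 751, ∅, 231, ∅, ∅]

231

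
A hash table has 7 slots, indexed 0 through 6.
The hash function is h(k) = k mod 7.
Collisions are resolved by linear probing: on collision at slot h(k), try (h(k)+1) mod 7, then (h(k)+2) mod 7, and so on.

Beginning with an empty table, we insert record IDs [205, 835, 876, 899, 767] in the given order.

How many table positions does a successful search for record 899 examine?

2

205 hashes to 2; slot 2 is free → place at 2.
835 hashes to 2; 2 taken → place at 3.
876 hashes to 1; slot 1 is free → place at 1.
899 hashes to 3; 3 taken → place at 4.
767 hashes to 4; 4 taken → place at 5.
Table: [-, 876, 205, 835, 899, 767, -]
Lookup 899: h=3, probe 3,4 → found at 4.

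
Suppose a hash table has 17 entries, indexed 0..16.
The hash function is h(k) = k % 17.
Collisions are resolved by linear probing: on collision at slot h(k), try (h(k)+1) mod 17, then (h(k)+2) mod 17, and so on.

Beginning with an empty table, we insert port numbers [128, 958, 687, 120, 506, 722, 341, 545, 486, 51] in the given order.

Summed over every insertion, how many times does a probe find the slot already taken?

3

128 hashes to 9; slot 9 is free → place at 9.
958 hashes to 6; slot 6 is free → place at 6.
687 hashes to 7; slot 7 is free → place at 7.
120 hashes to 1; slot 1 is free → place at 1.
506 hashes to 13; slot 13 is free → place at 13.
722 hashes to 8; slot 8 is free → place at 8.
341 hashes to 1; 1 taken → place at 2.
545 hashes to 1; 1,2 taken → place at 3.
486 hashes to 10; slot 10 is free → place at 10.
51 hashes to 0; slot 0 is free → place at 0.
Table: [51, 120, 341, 545, ., ., 958, 687, 722, 128, 486, ., ., 506, ., ., .]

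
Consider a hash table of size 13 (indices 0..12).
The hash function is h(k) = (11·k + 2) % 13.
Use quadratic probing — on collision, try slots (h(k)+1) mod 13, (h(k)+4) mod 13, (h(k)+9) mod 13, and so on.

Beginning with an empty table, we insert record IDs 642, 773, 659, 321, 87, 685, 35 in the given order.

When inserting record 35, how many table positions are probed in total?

642: h=5 -> slot 5
773: h=3 -> slot 3
659: h=10 -> slot 10
321: h=10, probe 10,11 -> slot 11
87: h=10, probe 10,11,1 -> slot 1
685: h=10, probe 10,11,1,6 -> slot 6
35: h=10, probe 10,11,1,6,0 -> slot 0
Table: [35, 87, _, 773, _, 642, 685, _, _, _, 659, 321, _]

5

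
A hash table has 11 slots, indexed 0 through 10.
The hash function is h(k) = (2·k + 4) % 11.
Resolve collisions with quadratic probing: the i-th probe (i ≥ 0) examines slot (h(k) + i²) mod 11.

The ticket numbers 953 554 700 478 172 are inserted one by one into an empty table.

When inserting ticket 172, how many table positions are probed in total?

953: h=7 => slot 7
554: h=1 => slot 1
700: h=7, probe 7,8 => slot 8
478: h=3 => slot 3
172: h=7, probe 7,8,0 => slot 0
Table: [172, 554, ∅, 478, ∅, ∅, ∅, 953, 700, ∅, ∅]

3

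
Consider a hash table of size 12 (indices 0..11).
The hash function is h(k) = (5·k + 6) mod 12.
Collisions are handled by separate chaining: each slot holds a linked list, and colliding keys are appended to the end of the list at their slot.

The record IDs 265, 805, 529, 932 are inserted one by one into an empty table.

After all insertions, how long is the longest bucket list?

3

265 → bucket 11
805 → bucket 11 (collision)
529 → bucket 11 (collision)
932 → bucket 10
Final buckets:
0: _
1: _
2: _
3: _
4: _
5: _
6: _
7: _
8: _
9: _
10: 932
11: 265 -> 805 -> 529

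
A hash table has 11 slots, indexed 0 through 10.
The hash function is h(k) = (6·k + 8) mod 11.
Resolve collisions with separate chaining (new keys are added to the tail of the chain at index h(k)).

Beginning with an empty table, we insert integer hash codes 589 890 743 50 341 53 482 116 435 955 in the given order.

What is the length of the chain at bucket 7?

589 -> bucket 0
890 -> bucket 2
743 -> bucket 0 (collision)
50 -> bucket 0 (collision)
341 -> bucket 8
53 -> bucket 7
482 -> bucket 7 (collision)
116 -> bucket 0 (collision)
435 -> bucket 0 (collision)
955 -> bucket 7 (collision)
Final buckets:
0: 589 -> 743 -> 50 -> 116 -> 435
1: —
2: 890
3: —
4: —
5: —
6: —
7: 53 -> 482 -> 955
8: 341
9: —
10: —

3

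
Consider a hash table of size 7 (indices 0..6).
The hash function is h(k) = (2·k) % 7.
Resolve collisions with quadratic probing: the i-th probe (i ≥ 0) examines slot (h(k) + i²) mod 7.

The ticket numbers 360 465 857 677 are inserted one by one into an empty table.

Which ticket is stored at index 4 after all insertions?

360 hashes to 6; slot 6 is free => place at 6.
465 hashes to 6; 6 taken => place at 0.
857 hashes to 6; 6,0 taken => place at 3.
677 hashes to 3; 3 taken => place at 4.
Table: [465, _, _, 857, 677, _, 360]

677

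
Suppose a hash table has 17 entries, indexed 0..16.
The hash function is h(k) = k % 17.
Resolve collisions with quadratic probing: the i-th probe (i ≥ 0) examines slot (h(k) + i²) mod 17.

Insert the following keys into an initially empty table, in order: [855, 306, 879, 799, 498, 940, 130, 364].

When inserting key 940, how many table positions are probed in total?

Insert 855: h=5, slot 5 empty → index 5.
Insert 306: h=0, slot 0 empty → index 0.
Insert 879: h=12, slot 12 empty → index 12.
Insert 799: h=0, slot 0 occupied → index 1.
Insert 498: h=5, slot 5 occupied → index 6.
Insert 940: h=5, slots 5,6 occupied → index 9.
Insert 130: h=11, slot 11 empty → index 11.
Insert 364: h=7, slot 7 empty → index 7.
Table: [306, 799, _, _, _, 855, 498, 364, _, 940, _, 130, 879, _, _, _, _]

3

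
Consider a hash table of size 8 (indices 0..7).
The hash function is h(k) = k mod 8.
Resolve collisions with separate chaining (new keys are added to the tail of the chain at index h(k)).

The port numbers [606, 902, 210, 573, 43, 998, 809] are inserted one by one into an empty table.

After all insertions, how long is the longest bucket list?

606 → bucket 6
902 → bucket 6 (collision)
210 → bucket 2
573 → bucket 5
43 → bucket 3
998 → bucket 6 (collision)
809 → bucket 1
Final buckets:
0: .
1: 809
2: 210
3: 43
4: .
5: 573
6: 606 -> 902 -> 998
7: .

3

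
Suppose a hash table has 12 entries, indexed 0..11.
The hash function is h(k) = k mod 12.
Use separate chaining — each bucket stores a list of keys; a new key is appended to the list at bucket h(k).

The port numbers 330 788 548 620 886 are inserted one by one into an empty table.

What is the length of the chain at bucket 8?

3

Insert 330: h=6, bucket 6 empty -> new chain.
Insert 788: h=8, bucket 8 empty -> new chain.
Insert 548: h=8, bucket 8 nonempty -> append to chain.
Insert 620: h=8, bucket 8 nonempty -> append to chain.
Insert 886: h=10, bucket 10 empty -> new chain.
Final buckets:
0: .
1: .
2: .
3: .
4: .
5: .
6: 330
7: .
8: 788 -> 548 -> 620
9: .
10: 886
11: .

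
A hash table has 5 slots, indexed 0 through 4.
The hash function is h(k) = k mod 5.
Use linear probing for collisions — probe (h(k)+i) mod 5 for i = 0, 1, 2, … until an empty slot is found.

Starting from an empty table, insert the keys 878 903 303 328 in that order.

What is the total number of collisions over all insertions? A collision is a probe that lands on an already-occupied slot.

Insert 878: h=3, slot 3 empty => index 3.
Insert 903: h=3, slot 3 occupied => index 4.
Insert 303: h=3, slots 3,4 occupied => index 0.
Insert 328: h=3, slots 3,4,0 occupied => index 1.
Table: [303, 328, _, 878, 903]

6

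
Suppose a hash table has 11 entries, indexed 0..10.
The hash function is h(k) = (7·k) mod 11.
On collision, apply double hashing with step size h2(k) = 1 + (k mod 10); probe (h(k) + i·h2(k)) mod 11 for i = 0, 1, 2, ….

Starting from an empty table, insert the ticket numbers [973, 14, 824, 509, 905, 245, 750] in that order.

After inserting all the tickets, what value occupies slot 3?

973 hashes to 2; slot 2 is free → place at 2.
14 hashes to 10; slot 10 is free → place at 10.
824 hashes to 4; slot 4 is free → place at 4.
509 hashes to 10, h2=10; 10 taken → place at 9.
905 hashes to 10, h2=6; 10 taken → place at 5.
245 hashes to 10, h2=6; 10,5 taken → place at 0.
750 hashes to 3; slot 3 is free → place at 3.
Table: [245, ., 973, 750, 824, 905, ., ., ., 509, 14]

750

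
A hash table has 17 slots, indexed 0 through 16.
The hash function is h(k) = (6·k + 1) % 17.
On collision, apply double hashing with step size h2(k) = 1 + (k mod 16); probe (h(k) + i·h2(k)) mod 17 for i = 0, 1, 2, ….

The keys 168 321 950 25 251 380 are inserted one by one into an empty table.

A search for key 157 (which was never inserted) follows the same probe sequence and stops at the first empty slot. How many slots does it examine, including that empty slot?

2

Insert 168: h=6, slot 6 empty => index 6.
Insert 321: h=6, h2=2, slot 6 occupied => index 8.
Insert 950: h=6, h2=7, slot 6 occupied => index 13.
Insert 25: h=15, slot 15 empty => index 15.
Insert 251: h=11, slot 11 empty => index 11.
Insert 380: h=3, slot 3 empty => index 3.
Table: [_, _, _, 380, _, _, 168, _, 321, _, _, 251, _, 950, _, 25, _]
Lookup 157: h=8, h2=14, probe 8,5 → slot 5 empty, not found.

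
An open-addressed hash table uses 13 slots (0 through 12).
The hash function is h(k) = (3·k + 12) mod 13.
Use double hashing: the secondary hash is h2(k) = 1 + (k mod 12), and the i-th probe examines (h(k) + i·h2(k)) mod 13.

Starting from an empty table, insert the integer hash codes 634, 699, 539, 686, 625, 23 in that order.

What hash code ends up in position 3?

Insert 634: h=3, slot 3 empty -> index 3.
Insert 699: h=3, h2=4, slot 3 occupied -> index 7.
Insert 539: h=4, slot 4 empty -> index 4.
Insert 686: h=3, h2=3, slot 3 occupied -> index 6.
Insert 625: h=2, slot 2 empty -> index 2.
Insert 23: h=3, h2=12, slots 3,2 occupied -> index 1.
Table: [—, 23, 625, 634, 539, —, 686, 699, —, —, —, —, —]

634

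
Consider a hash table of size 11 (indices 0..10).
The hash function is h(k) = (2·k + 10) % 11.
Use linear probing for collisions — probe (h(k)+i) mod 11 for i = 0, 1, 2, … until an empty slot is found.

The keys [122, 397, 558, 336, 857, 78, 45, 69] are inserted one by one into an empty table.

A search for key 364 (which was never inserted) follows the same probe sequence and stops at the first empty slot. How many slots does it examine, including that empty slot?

7

122 hashes to 1; slot 1 is free => place at 1.
397 hashes to 1; 1 taken => place at 2.
558 hashes to 4; slot 4 is free => place at 4.
336 hashes to 0; slot 0 is free => place at 0.
857 hashes to 8; slot 8 is free => place at 8.
78 hashes to 1; 1,2 taken => place at 3.
45 hashes to 1; 1,2,3,4 taken => place at 5.
69 hashes to 5; 5 taken => place at 6.
Table: [336, 122, 397, 78, 558, 45, 69, ∅, 857, ∅, ∅]
Lookup 364: h=1, probe 1,2,3,4,5,6,7 → slot 7 empty, not found.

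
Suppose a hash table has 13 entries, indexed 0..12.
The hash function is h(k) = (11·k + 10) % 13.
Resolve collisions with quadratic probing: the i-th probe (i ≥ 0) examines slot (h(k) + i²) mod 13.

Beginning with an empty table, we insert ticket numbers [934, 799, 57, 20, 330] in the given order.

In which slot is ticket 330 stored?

4

934 hashes to 1; slot 1 is free → place at 1.
799 hashes to 11; slot 11 is free → place at 11.
57 hashes to 0; slot 0 is free → place at 0.
20 hashes to 9; slot 9 is free → place at 9.
330 hashes to 0; 0,1 taken → place at 4.
Table: [57, 934, -, -, 330, -, -, -, -, 20, -, 799, -]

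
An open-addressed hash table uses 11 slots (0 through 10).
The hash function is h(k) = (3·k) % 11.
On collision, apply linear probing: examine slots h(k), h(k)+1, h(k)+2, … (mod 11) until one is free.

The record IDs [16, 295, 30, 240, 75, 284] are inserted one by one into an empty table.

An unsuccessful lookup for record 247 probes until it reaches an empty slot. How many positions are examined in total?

16 hashes to 4; slot 4 is free => place at 4.
295 hashes to 5; slot 5 is free => place at 5.
30 hashes to 2; slot 2 is free => place at 2.
240 hashes to 5; 5 taken => place at 6.
75 hashes to 5; 5,6 taken => place at 7.
284 hashes to 5; 5,6,7 taken => place at 8.
Table: [., ., 30, ., 16, 295, 240, 75, 284, ., .]
Lookup 247: h=4, probe 4,5,6,7,8,9 → slot 9 empty, not found.

6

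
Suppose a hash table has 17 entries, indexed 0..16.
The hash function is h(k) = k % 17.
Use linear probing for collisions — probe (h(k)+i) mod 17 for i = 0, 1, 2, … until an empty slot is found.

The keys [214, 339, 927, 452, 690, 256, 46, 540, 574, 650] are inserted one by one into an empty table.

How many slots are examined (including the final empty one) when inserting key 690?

3

214 hashes to 10; slot 10 is free => place at 10.
339 hashes to 16; slot 16 is free => place at 16.
927 hashes to 9; slot 9 is free => place at 9.
452 hashes to 10; 10 taken => place at 11.
690 hashes to 10; 10,11 taken => place at 12.
256 hashes to 1; slot 1 is free => place at 1.
46 hashes to 12; 12 taken => place at 13.
540 hashes to 13; 13 taken => place at 14.
574 hashes to 13; 13,14 taken => place at 15.
650 hashes to 4; slot 4 is free => place at 4.
Table: [_, 256, _, _, 650, _, _, _, _, 927, 214, 452, 690, 46, 540, 574, 339]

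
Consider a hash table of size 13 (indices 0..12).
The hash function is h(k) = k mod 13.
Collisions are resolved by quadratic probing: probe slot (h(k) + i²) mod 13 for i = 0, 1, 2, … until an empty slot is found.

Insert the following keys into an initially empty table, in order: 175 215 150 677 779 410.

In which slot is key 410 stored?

175: h=6 → slot 6
215: h=7 → slot 7
150: h=7, probe 7,8 → slot 8
677: h=1 → slot 1
779: h=12 → slot 12
410: h=7, probe 7,8,11 → slot 11
Table: [—, 677, —, —, —, —, 175, 215, 150, —, —, 410, 779]

11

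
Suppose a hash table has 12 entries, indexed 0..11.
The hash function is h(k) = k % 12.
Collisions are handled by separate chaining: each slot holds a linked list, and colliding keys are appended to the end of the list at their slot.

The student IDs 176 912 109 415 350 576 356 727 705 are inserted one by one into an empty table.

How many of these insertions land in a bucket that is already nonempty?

3

Insert 176: h=8, bucket 8 empty → new chain.
Insert 912: h=0, bucket 0 empty → new chain.
Insert 109: h=1, bucket 1 empty → new chain.
Insert 415: h=7, bucket 7 empty → new chain.
Insert 350: h=2, bucket 2 empty → new chain.
Insert 576: h=0, bucket 0 nonempty → append to chain.
Insert 356: h=8, bucket 8 nonempty → append to chain.
Insert 727: h=7, bucket 7 nonempty → append to chain.
Insert 705: h=9, bucket 9 empty → new chain.
Final buckets:
0: 912 -> 576
1: 109
2: 350
3: -
4: -
5: -
6: -
7: 415 -> 727
8: 176 -> 356
9: 705
10: -
11: -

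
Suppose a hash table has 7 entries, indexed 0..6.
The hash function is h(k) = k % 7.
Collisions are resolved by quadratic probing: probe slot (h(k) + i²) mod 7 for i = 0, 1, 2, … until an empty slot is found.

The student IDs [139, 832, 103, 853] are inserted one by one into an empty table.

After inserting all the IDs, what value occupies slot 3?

139 hashes to 6; slot 6 is free => place at 6.
832 hashes to 6; 6 taken => place at 0.
103 hashes to 5; slot 5 is free => place at 5.
853 hashes to 6; 6,0 taken => place at 3.
Table: [832, _, _, 853, _, 103, 139]

853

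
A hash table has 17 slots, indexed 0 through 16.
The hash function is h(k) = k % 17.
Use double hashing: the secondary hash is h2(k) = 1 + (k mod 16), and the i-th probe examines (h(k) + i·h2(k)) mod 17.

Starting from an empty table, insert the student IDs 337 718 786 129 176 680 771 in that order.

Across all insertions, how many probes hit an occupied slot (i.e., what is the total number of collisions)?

4

337 hashes to 14; slot 14 is free -> place at 14.
718 hashes to 4; slot 4 is free -> place at 4.
786 hashes to 4, h2=3; 4 taken -> place at 7.
129 hashes to 10; slot 10 is free -> place at 10.
176 hashes to 6; slot 6 is free -> place at 6.
680 hashes to 0; slot 0 is free -> place at 0.
771 hashes to 6, h2=4; 6,10,14 taken -> place at 1.
Table: [680, 771, ., ., 718, ., 176, 786, ., ., 129, ., ., ., 337, ., .]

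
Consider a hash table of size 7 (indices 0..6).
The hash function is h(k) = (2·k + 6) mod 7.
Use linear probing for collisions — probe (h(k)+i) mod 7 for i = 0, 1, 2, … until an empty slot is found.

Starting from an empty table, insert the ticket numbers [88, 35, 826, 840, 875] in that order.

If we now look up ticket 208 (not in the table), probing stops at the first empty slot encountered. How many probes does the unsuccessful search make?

3

Insert 88: h=0, slot 0 empty => index 0.
Insert 35: h=6, slot 6 empty => index 6.
Insert 826: h=6, slots 6,0 occupied => index 1.
Insert 840: h=6, slots 6,0,1 occupied => index 2.
Insert 875: h=6, slots 6,0,1,2 occupied => index 3.
Table: [88, 826, 840, 875, _, _, 35]
Lookup 208: h=2, probe 2,3,4 → slot 4 empty, not found.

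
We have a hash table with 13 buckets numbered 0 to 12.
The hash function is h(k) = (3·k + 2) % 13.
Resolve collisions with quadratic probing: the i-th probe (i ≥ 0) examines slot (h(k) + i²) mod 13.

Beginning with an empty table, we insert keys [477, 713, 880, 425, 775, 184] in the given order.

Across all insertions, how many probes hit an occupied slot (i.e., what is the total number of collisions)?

3

477 hashes to 3; slot 3 is free -> place at 3.
713 hashes to 9; slot 9 is free -> place at 9.
880 hashes to 3; 3 taken -> place at 4.
425 hashes to 3; 3,4 taken -> place at 7.
775 hashes to 0; slot 0 is free -> place at 0.
184 hashes to 8; slot 8 is free -> place at 8.
Table: [775, —, —, 477, 880, —, —, 425, 184, 713, —, —, —]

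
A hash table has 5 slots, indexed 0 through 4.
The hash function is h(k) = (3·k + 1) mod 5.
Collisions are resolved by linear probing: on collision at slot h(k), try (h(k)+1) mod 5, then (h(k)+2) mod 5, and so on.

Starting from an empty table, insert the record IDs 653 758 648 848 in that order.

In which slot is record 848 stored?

653: h=0 → slot 0
758: h=0, probe 0,1 → slot 1
648: h=0, probe 0,1,2 → slot 2
848: h=0, probe 0,1,2,3 → slot 3
Table: [653, 758, 648, 848, .]

3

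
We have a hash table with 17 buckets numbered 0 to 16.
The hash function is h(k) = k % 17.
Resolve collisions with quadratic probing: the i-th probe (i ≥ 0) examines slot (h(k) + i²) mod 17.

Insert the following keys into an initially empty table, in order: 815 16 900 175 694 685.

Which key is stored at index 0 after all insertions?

16

815: h=16 → slot 16
16: h=16, probe 16,0 → slot 0
900: h=16, probe 16,0,3 → slot 3
175: h=5 → slot 5
694: h=14 → slot 14
685: h=5, probe 5,6 → slot 6
Table: [16, _, _, 900, _, 175, 685, _, _, _, _, _, _, _, 694, _, 815]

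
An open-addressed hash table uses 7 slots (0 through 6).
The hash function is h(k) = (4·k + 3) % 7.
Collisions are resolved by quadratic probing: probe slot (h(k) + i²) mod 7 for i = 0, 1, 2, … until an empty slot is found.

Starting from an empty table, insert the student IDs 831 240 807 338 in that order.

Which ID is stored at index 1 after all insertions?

831: h=2 → slot 2
240: h=4 → slot 4
807: h=4, probe 4,5 → slot 5
338: h=4, probe 4,5,1 → slot 1
Table: [—, 338, 831, —, 240, 807, —]

338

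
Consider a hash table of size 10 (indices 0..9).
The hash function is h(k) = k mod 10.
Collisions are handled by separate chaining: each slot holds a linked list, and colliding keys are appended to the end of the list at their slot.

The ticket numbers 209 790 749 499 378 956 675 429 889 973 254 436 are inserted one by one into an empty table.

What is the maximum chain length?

5

209 → bucket 9
790 → bucket 0
749 → bucket 9 (collision)
499 → bucket 9 (collision)
378 → bucket 8
956 → bucket 6
675 → bucket 5
429 → bucket 9 (collision)
889 → bucket 9 (collision)
973 → bucket 3
254 → bucket 4
436 → bucket 6 (collision)
Final buckets:
0: 790
1: .
2: .
3: 973
4: 254
5: 675
6: 956 -> 436
7: .
8: 378
9: 209 -> 749 -> 499 -> 429 -> 889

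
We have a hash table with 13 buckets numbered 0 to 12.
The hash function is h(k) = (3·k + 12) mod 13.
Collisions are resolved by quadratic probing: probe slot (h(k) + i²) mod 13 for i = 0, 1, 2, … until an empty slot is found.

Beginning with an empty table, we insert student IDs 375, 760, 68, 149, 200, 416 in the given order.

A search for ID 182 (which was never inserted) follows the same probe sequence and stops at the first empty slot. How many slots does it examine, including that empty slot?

2

375: h=6 → slot 6
760: h=4 → slot 4
68: h=8 → slot 8
149: h=4, probe 4,5 → slot 5
200: h=1 → slot 1
416: h=12 → slot 12
Table: [—, 200, —, —, 760, 149, 375, —, 68, —, —, —, 416]
Lookup 182: h=12, probe 12,0 → slot 0 empty, not found.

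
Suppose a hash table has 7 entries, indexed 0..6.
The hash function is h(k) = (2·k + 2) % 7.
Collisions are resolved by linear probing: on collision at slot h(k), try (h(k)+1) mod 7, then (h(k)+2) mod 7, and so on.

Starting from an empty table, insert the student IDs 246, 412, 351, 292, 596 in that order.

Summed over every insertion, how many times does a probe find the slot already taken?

246 hashes to 4; slot 4 is free → place at 4.
412 hashes to 0; slot 0 is free → place at 0.
351 hashes to 4; 4 taken → place at 5.
292 hashes to 5; 5 taken → place at 6.
596 hashes to 4; 4,5,6,0 taken → place at 1.
Table: [412, 596, -, -, 246, 351, 292]

6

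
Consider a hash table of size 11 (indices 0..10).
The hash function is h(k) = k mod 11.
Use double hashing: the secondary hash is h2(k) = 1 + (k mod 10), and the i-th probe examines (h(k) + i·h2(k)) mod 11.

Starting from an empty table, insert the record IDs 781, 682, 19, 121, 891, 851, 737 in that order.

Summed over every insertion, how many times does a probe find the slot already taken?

7

781: h=0 => slot 0
682: h=0, h2=3, probe 0,3 => slot 3
19: h=8 => slot 8
121: h=0, h2=2, probe 0,2 => slot 2
891: h=0, h2=2, probe 0,2,4 => slot 4
851: h=4, h2=2, probe 4,6 => slot 6
737: h=0, h2=8, probe 0,8,5 => slot 5
Table: [781, ., 121, 682, 891, 737, 851, ., 19, ., .]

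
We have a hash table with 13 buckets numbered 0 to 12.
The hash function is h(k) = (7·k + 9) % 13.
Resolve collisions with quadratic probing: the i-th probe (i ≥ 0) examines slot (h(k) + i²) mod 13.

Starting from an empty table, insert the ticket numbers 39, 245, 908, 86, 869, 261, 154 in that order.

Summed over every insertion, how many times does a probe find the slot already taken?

39 hashes to 9; slot 9 is free => place at 9.
245 hashes to 8; slot 8 is free => place at 8.
908 hashes to 8; 8,9 taken => place at 12.
86 hashes to 0; slot 0 is free => place at 0.
869 hashes to 8; 8,9,12 taken => place at 4.
261 hashes to 3; slot 3 is free => place at 3.
154 hashes to 8; 8,9,12,4 taken => place at 11.
Table: [86, —, —, 261, 869, —, —, —, 245, 39, —, 154, 908]

9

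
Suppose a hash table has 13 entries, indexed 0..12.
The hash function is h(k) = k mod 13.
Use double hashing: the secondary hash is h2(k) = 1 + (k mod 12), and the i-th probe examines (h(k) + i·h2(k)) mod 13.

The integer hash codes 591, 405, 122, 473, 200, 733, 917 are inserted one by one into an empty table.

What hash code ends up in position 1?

200

591 hashes to 6; slot 6 is free => place at 6.
405 hashes to 2; slot 2 is free => place at 2.
122 hashes to 5; slot 5 is free => place at 5.
473 hashes to 5, h2=6; 5 taken => place at 11.
200 hashes to 5, h2=9; 5 taken => place at 1.
733 hashes to 5, h2=2; 5 taken => place at 7.
917 hashes to 7, h2=6; 7 taken => place at 0.
Table: [917, 200, 405, _, _, 122, 591, 733, _, _, _, 473, _]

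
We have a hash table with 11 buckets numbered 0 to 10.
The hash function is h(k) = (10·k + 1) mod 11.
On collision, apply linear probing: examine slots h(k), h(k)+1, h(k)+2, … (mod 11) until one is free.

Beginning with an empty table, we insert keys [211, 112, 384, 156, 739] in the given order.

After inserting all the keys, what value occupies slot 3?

739

211: h=10 → slot 10
112: h=10, probe 10,0 → slot 0
384: h=2 → slot 2
156: h=10, probe 10,0,1 → slot 1
739: h=10, probe 10,0,1,2,3 → slot 3
Table: [112, 156, 384, 739, ., ., ., ., ., ., 211]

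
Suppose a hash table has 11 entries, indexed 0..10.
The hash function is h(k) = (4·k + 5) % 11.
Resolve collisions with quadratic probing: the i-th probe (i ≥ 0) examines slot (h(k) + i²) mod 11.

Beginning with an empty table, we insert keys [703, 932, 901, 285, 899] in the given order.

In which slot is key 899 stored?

8

Insert 703: h=1, slot 1 empty -> index 1.
Insert 932: h=4, slot 4 empty -> index 4.
Insert 901: h=1, slot 1 occupied -> index 2.
Insert 285: h=1, slots 1,2 occupied -> index 5.
Insert 899: h=4, slots 4,5 occupied -> index 8.
Table: [., 703, 901, ., 932, 285, ., ., 899, ., .]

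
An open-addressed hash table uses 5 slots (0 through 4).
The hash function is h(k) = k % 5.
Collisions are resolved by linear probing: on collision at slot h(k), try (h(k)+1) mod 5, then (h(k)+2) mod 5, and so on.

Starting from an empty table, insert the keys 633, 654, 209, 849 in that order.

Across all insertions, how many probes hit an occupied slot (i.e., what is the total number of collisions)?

3

Insert 633: h=3, slot 3 empty → index 3.
Insert 654: h=4, slot 4 empty → index 4.
Insert 209: h=4, slot 4 occupied → index 0.
Insert 849: h=4, slots 4,0 occupied → index 1.
Table: [209, 849, ∅, 633, 654]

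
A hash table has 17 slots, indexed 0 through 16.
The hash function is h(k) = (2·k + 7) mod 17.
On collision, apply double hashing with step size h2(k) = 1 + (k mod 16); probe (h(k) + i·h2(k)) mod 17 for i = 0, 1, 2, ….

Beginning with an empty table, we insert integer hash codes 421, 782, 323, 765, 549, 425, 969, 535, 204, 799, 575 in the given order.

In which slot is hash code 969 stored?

3

421 hashes to 16; slot 16 is free → place at 16.
782 hashes to 7; slot 7 is free → place at 7.
323 hashes to 7, h2=4; 7 taken → place at 11.
765 hashes to 7, h2=14; 7 taken → place at 4.
549 hashes to 0; slot 0 is free → place at 0.
425 hashes to 7, h2=10; 7,0 taken → place at 10.
969 hashes to 7, h2=10; 7,0,10 taken → place at 3.
535 hashes to 6; slot 6 is free → place at 6.
204 hashes to 7, h2=13; 7,3,16 taken → place at 12.
799 hashes to 7, h2=16; 7,6 taken → place at 5.
575 hashes to 1; slot 1 is free → place at 1.
Table: [549, 575, -, 969, 765, 799, 535, 782, -, -, 425, 323, 204, -, -, -, 421]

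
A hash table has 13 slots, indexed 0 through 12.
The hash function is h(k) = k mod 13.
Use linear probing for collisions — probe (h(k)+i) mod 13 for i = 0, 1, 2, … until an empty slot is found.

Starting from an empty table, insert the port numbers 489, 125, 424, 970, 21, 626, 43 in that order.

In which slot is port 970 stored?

11

Insert 489: h=8, slot 8 empty → index 8.
Insert 125: h=8, slot 8 occupied → index 9.
Insert 424: h=8, slots 8,9 occupied → index 10.
Insert 970: h=8, slots 8,9,10 occupied → index 11.
Insert 21: h=8, slots 8,9,10,11 occupied → index 12.
Insert 626: h=2, slot 2 empty → index 2.
Insert 43: h=4, slot 4 empty → index 4.
Table: [—, —, 626, —, 43, —, —, —, 489, 125, 424, 970, 21]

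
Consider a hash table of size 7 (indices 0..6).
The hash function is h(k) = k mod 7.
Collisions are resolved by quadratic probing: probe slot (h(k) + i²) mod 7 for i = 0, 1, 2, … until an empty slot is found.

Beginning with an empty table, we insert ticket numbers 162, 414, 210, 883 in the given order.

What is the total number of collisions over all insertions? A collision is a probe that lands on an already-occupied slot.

162: h=1 → slot 1
414: h=1, probe 1,2 → slot 2
210: h=0 → slot 0
883: h=1, probe 1,2,5 → slot 5
Table: [210, 162, 414, ., ., 883, .]

3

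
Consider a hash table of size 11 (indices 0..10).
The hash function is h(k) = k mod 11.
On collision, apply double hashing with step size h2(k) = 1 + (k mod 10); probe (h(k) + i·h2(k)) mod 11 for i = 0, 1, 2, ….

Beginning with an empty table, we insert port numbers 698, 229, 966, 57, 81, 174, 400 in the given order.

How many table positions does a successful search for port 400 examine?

3

698 hashes to 5; slot 5 is free -> place at 5.
229 hashes to 9; slot 9 is free -> place at 9.
966 hashes to 9, h2=7; 9,5 taken -> place at 1.
57 hashes to 2; slot 2 is free -> place at 2.
81 hashes to 4; slot 4 is free -> place at 4.
174 hashes to 9, h2=5; 9 taken -> place at 3.
400 hashes to 4, h2=1; 4,5 taken -> place at 6.
Table: [_, 966, 57, 174, 81, 698, 400, _, _, 229, _]
Lookup 400: h=4, h2=1, probe 4,5,6 → found at 6.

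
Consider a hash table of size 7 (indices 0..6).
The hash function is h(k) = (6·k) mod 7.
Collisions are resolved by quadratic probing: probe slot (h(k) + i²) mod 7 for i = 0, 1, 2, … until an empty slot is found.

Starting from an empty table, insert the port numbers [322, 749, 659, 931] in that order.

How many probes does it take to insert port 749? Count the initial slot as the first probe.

2

322: h=0 => slot 0
749: h=0, probe 0,1 => slot 1
659: h=6 => slot 6
931: h=0, probe 0,1,4 => slot 4
Table: [322, 749, —, —, 931, —, 659]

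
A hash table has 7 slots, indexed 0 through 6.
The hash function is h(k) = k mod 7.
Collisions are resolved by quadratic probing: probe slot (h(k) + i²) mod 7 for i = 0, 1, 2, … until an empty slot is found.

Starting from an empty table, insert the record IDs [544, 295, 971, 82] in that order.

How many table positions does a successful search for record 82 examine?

544: h=5 => slot 5
295: h=1 => slot 1
971: h=5, probe 5,6 => slot 6
82: h=5, probe 5,6,2 => slot 2
Table: [_, 295, 82, _, _, 544, 971]
Lookup 82: h=5, probe 5,6,2 → found at 2.

3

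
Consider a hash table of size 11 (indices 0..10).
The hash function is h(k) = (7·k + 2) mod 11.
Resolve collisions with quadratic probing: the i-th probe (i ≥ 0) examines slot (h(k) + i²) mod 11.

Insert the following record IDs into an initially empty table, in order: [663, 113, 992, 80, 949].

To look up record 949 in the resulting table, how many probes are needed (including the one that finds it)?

5

663 hashes to 1; slot 1 is free -> place at 1.
113 hashes to 1; 1 taken -> place at 2.
992 hashes to 5; slot 5 is free -> place at 5.
80 hashes to 1; 1,2,5 taken -> place at 10.
949 hashes to 1; 1,2,5,10 taken -> place at 6.
Table: [∅, 663, 113, ∅, ∅, 992, 949, ∅, ∅, ∅, 80]
Lookup 949: h=1, probe 1,2,5,10,6 → found at 6.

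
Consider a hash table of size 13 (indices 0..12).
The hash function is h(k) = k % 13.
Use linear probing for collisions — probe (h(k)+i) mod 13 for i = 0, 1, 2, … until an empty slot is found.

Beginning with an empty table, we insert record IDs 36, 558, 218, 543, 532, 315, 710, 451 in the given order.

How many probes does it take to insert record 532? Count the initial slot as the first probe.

36 hashes to 10; slot 10 is free -> place at 10.
558 hashes to 12; slot 12 is free -> place at 12.
218 hashes to 10; 10 taken -> place at 11.
543 hashes to 10; 10,11,12 taken -> place at 0.
532 hashes to 12; 12,0 taken -> place at 1.
315 hashes to 3; slot 3 is free -> place at 3.
710 hashes to 8; slot 8 is free -> place at 8.
451 hashes to 9; slot 9 is free -> place at 9.
Table: [543, 532, _, 315, _, _, _, _, 710, 451, 36, 218, 558]

3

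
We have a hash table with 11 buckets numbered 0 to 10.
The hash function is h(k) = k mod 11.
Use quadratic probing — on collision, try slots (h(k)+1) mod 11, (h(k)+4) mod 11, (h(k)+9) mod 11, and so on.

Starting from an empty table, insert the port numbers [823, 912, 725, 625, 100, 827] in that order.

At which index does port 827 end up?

3

823 hashes to 9; slot 9 is free -> place at 9.
912 hashes to 10; slot 10 is free -> place at 10.
725 hashes to 10; 10 taken -> place at 0.
625 hashes to 9; 9,10 taken -> place at 2.
100 hashes to 1; slot 1 is free -> place at 1.
827 hashes to 2; 2 taken -> place at 3.
Table: [725, 100, 625, 827, ., ., ., ., ., 823, 912]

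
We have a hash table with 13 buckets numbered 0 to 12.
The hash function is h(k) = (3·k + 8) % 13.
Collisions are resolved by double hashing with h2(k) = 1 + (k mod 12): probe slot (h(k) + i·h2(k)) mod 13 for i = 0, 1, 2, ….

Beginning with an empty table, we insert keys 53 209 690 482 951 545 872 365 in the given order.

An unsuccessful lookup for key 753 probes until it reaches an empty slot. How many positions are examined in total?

Insert 53: h=11, slot 11 empty -> index 11.
Insert 209: h=11, h2=6, slot 11 occupied -> index 4.
Insert 690: h=11, h2=7, slot 11 occupied -> index 5.
Insert 482: h=11, h2=3, slot 11 occupied -> index 1.
Insert 951: h=1, h2=4, slots 1,5 occupied -> index 9.
Insert 545: h=5, h2=6, slots 5,11,4 occupied -> index 10.
Insert 872: h=11, h2=9, slot 11 occupied -> index 7.
Insert 365: h=11, h2=6, slots 11,4,10 occupied -> index 3.
Table: [-, 482, -, 365, 209, 690, -, 872, -, 951, 545, 53, -]
Lookup 753: h=5, h2=10, probe 5,2 → slot 2 empty, not found.

2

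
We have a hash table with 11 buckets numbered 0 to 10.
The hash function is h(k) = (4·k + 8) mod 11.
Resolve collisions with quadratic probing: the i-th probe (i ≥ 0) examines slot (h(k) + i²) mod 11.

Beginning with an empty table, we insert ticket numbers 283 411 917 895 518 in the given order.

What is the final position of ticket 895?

6

Insert 283: h=7, slot 7 empty → index 7.
Insert 411: h=2, slot 2 empty → index 2.
Insert 917: h=2, slot 2 occupied → index 3.
Insert 895: h=2, slots 2,3 occupied → index 6.
Insert 518: h=1, slot 1 empty → index 1.
Table: [_, 518, 411, 917, _, _, 895, 283, _, _, _]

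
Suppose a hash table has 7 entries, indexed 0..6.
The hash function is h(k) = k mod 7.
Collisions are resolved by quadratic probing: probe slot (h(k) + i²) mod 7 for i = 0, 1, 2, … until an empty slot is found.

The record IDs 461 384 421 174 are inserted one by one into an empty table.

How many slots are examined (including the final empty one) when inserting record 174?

3

461: h=6 → slot 6
384: h=6, probe 6,0 → slot 0
421: h=1 → slot 1
174: h=6, probe 6,0,3 → slot 3
Table: [384, 421, —, 174, —, —, 461]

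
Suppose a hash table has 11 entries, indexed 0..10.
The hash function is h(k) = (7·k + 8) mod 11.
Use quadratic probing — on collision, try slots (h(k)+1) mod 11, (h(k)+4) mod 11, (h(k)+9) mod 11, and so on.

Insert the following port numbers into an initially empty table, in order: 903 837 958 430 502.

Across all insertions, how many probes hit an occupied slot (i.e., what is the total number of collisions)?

7

Insert 903: h=4, slot 4 empty -> index 4.
Insert 837: h=4, slot 4 occupied -> index 5.
Insert 958: h=4, slots 4,5 occupied -> index 8.
Insert 430: h=4, slots 4,5,8 occupied -> index 2.
Insert 502: h=2, slot 2 occupied -> index 3.
Table: [-, -, 430, 502, 903, 837, -, -, 958, -, -]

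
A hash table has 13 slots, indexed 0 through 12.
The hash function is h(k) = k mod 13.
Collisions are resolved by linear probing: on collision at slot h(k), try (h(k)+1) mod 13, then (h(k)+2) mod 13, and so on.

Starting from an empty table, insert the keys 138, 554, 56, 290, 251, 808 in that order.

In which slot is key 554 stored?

138 hashes to 8; slot 8 is free -> place at 8.
554 hashes to 8; 8 taken -> place at 9.
56 hashes to 4; slot 4 is free -> place at 4.
290 hashes to 4; 4 taken -> place at 5.
251 hashes to 4; 4,5 taken -> place at 6.
808 hashes to 2; slot 2 is free -> place at 2.
Table: [—, —, 808, —, 56, 290, 251, —, 138, 554, —, —, —]

9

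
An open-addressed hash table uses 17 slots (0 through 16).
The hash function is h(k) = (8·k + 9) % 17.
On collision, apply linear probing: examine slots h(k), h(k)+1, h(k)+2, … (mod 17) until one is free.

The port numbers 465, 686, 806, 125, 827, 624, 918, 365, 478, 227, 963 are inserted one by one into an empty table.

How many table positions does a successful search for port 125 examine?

3

465 hashes to 6; slot 6 is free => place at 6.
686 hashes to 6; 6 taken => place at 7.
806 hashes to 14; slot 14 is free => place at 14.
125 hashes to 6; 6,7 taken => place at 8.
827 hashes to 12; slot 12 is free => place at 12.
624 hashes to 3; slot 3 is free => place at 3.
918 hashes to 9; slot 9 is free => place at 9.
365 hashes to 5; slot 5 is free => place at 5.
478 hashes to 8; 8,9 taken => place at 10.
227 hashes to 6; 6,7,8,9,10 taken => place at 11.
963 hashes to 12; 12 taken => place at 13.
Table: [-, -, -, 624, -, 365, 465, 686, 125, 918, 478, 227, 827, 963, 806, -, -]
Lookup 125: h=6, probe 6,7,8 → found at 8.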